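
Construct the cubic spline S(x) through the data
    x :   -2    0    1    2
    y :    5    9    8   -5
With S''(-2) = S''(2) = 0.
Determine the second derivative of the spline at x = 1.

Let σ_i = S''(x_i). Step sizes h_i = 2, 1, 1; slopes of the chords Δ_i = (y_(i+1) - y_i)/h_i = 2, -1, -13.
  2·σ_0 + 6·σ_1 + 1·σ_2 = 6(Δ_1 - Δ_0) = -18
  1·σ_1 + 4·σ_2 + 1·σ_3 = 6(Δ_2 - Δ_1) = -72
Natural end conditions: σ_0 = σ_3 = 0.
Forward elimination and back-substitution give σ_0 = 0, σ_1 = 0, σ_2 = -18, σ_3 = 0.

-18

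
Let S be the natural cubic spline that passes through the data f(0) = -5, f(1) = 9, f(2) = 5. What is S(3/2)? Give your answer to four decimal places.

8.6875

Put σ_i = S'' at the i-th knot. Here h = (1, 1) and Δ = (14, -4), so the interior equations h_(i-1)·σ_(i-1) + 2(h_(i-1)+h_i)·σ_i + h_i·σ_(i+1) = 6(Δ_i − Δ_(i-1)) read
  1·σ_0 + 4·σ_1 + 1·σ_2 = 6(Δ_1 - Δ_0) = -108
Natural end conditions: σ_0 = σ_2 = 0.
Forward elimination and back-substitution give σ_0 = 0, σ_1 = -27, σ_2 = 0.
On [1, 2], S(t) = 9 + 5·(t - 1) - 27/2·(t - 1)² + 9/2·(t - 1)³.
With (t - 1) = 1/2: S(3/2) = 139/16.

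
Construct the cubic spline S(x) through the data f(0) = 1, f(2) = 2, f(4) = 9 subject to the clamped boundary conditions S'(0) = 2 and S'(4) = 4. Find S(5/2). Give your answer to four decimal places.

Put σ_i = S'' at the i-th knot. Here h = (2, 2) and Δ = (1/2, 7/2), so the interior equations h_(i-1)·σ_(i-1) + 2(h_(i-1)+h_i)·σ_i + h_i·σ_(i+1) = 6(Δ_i − Δ_(i-1)) read
  2·σ_0 + 8·σ_1 + 2·σ_2 = 6(Δ_1 - Δ_0) = 18
Clamped end conditions give two more equations: 2h_0·σ_0 + h_0·σ_1 = 6(Δ_0 - S'(0)) = -9 and h_1·σ_1 + 2h_1·σ_2 = 6(S'(4) - Δ_1) = 3.
Forward elimination and back-substitution give σ_0 = -4, σ_1 = 7/2, σ_2 = -1.
On [2, 4], S(x) = 2 + 3/2·(x - 2) + 7/4·(x - 2)² - 3/8·(x - 2)³.
With (x - 2) = 1/2: S(5/2) = 201/64.

3.1406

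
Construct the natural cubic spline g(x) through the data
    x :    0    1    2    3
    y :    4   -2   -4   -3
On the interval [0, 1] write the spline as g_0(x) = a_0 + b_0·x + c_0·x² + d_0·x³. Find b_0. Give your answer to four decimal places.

Write m_i for g''(x_i). With h_i = 1, 1, 1 and divided differences Δ_i = -6, -2, 1, the continuity of g' gives the tridiagonal system
  1·m_0 + 4·m_1 + 1·m_2 = 6(Δ_1 - Δ_0) = 24
  1·m_1 + 4·m_2 + 1·m_3 = 6(Δ_2 - Δ_1) = 18
Natural end conditions: m_0 = m_3 = 0.
Hence m_0 = 0, m_1 = 26/5, m_2 = 16/5, m_3 = 0.
On [0, 1], with g_0(x) = a_0 + b_0·x + c_0·x² + d_0·x³: c_0 = m_0/2 = 0, d_0 = (m_1 - m_0)/(6h_0) = 13/15, b_0 = Δ_0 - h_0(2m_0 + m_1)/6 = -103/15.

-6.8667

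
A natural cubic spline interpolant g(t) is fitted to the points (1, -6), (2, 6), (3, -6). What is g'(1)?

Let M_i = g''(x_i). Step sizes h_i = 1, 1; slopes of the chords Δ_i = (y_(i+1) - y_i)/h_i = 12, -12.
  1·M_0 + 4·M_1 + 1·M_2 = 6(Δ_1 - Δ_0) = -144
Natural end conditions: M_0 = M_2 = 0.
Forward elimination and back-substitution give M_0 = 0, M_1 = -36, M_2 = 0.
On [1, 2], g'(t) = b_0 + 2c_0·(t - 1) + 3d_0·(t - 1)² with b_0 = Δ_0 - h_0(2M_0 + M_1)/6 = 18, c_0 = M_0/2 = 0, d_0 = (M_1 - M_0)/(6h_0) = -6. So g'(1) = 18.

18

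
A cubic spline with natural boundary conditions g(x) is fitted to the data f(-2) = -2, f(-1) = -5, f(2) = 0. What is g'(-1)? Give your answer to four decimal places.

-1.8333

Let M_i = g''(x_i). Step sizes h_i = 1, 3; slopes of the chords Δ_i = (y_(i+1) - y_i)/h_i = -3, 5/3.
  1·M_0 + 8·M_1 + 3·M_2 = 6(Δ_1 - Δ_0) = 28
Natural end conditions: M_0 = M_2 = 0.
Hence M_0 = 0, M_1 = 7/2, M_2 = 0.
On [-1, 2], g'(x) = b_1 + 2c_1·(x + 1) + 3d_1·(x + 1)² with b_1 = Δ_1 - h_1(2M_1 + M_2)/6 = -11/6, c_1 = M_1/2 = 7/4, d_1 = (M_2 - M_1)/(6h_1) = -7/36. So g'(-1) = -11/6.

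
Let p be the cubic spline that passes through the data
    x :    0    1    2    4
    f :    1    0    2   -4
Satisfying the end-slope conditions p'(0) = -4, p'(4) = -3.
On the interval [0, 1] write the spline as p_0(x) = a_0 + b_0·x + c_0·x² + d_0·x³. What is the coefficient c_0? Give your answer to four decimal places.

3.3636

Put σ_i = p'' at the i-th knot. Here h = (1, 1, 2) and Δ = (-1, 2, -3), so the interior equations h_(i-1)·σ_(i-1) + 2(h_(i-1)+h_i)·σ_i + h_i·σ_(i+1) = 6(Δ_i − Δ_(i-1)) read
  1·σ_0 + 4·σ_1 + 1·σ_2 = 6(Δ_1 - Δ_0) = 18
  1·σ_1 + 6·σ_2 + 2·σ_3 = 6(Δ_2 - Δ_1) = -30
Clamped end conditions give two more equations: 2h_0·σ_0 + h_0·σ_1 = 6(Δ_0 - p'(0)) = 18 and h_2·σ_2 + 2h_2·σ_3 = 6(p'(4) - Δ_2) = 0.
Solving: σ_0 = 74/11, σ_1 = 50/11, σ_2 = -76/11, σ_3 = 38/11.
On [0, 1], with p_0(x) = a_0 + b_0·x + c_0·x² + d_0·x³: c_0 = σ_0/2 = 37/11, d_0 = (σ_1 - σ_0)/(6h_0) = -4/11, b_0 = Δ_0 - h_0(2σ_0 + σ_1)/6 = -4.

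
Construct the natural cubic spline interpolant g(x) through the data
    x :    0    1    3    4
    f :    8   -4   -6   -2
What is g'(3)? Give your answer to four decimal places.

Write M_i for g''(x_i). With h_i = 1, 2, 1 and divided differences Δ_i = -12, -1, 4, the continuity of g' gives the tridiagonal system
  1·M_0 + 6·M_1 + 2·M_2 = 6(Δ_1 - Δ_0) = 66
  2·M_1 + 6·M_2 + 1·M_3 = 6(Δ_2 - Δ_1) = 30
Natural end conditions: M_0 = M_3 = 0.
Forward elimination and back-substitution give M_0 = 0, M_1 = 21/2, M_2 = 3/2, M_3 = 0.
On [3, 4], g'(x) = b_2 + 2c_2·(x - 3) + 3d_2·(x - 3)² with b_2 = Δ_2 - h_2(2M_2 + M_3)/6 = 7/2, c_2 = M_2/2 = 3/4, d_2 = (M_3 - M_2)/(6h_2) = -1/4. So g'(3) = 7/2.

3.5000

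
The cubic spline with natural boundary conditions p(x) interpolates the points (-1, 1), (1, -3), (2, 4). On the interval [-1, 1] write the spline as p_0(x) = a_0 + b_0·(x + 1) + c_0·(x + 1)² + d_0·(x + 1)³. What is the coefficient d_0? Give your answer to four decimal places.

Put M_i = p'' at the i-th knot. Here h = (2, 1) and Δ = (-2, 7), so the interior equations h_(i-1)·M_(i-1) + 2(h_(i-1)+h_i)·M_i + h_i·M_(i+1) = 6(Δ_i − Δ_(i-1)) read
  2·M_0 + 6·M_1 + 1·M_2 = 6(Δ_1 - Δ_0) = 54
Natural end conditions: M_0 = M_2 = 0.
Hence M_0 = 0, M_1 = 9, M_2 = 0.
On [-1, 1], with p_0(x) = a_0 + b_0·(x + 1) + c_0·(x + 1)² + d_0·(x + 1)³: c_0 = M_0/2 = 0, d_0 = (M_1 - M_0)/(6h_0) = 3/4, b_0 = Δ_0 - h_0(2M_0 + M_1)/6 = -5.

0.7500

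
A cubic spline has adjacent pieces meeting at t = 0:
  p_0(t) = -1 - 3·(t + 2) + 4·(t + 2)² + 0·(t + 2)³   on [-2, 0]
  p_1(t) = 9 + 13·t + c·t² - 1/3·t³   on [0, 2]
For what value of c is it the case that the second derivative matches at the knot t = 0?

4

p_0''(t) = 8 + 0·(t + 2), so p_0''(0) = 8. On the right, p_1''(0) = 2c, so c = 4.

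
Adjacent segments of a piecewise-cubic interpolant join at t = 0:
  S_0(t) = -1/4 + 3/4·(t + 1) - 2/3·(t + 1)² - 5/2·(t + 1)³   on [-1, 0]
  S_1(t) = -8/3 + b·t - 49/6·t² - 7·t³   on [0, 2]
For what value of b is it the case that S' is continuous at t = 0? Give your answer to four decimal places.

-8.0833

S_0'(t) = 3/4 - 4/3·(t + 1) - 15/2·(t + 1)², so S_0'(0) = -97/12. On the right, S_1'(0) = b, so b = -97/12.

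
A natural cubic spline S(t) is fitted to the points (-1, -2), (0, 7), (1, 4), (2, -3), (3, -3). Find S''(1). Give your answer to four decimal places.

Put m_i = S'' at the i-th knot. Here h = (1, 1, 1, 1) and Δ = (9, -3, -7, 0), so the interior equations h_(i-1)·m_(i-1) + 2(h_(i-1)+h_i)·m_i + h_i·m_(i+1) = 6(Δ_i − Δ_(i-1)) read
  1·m_0 + 4·m_1 + 1·m_2 = 6(Δ_1 - Δ_0) = -72
  1·m_1 + 4·m_2 + 1·m_3 = 6(Δ_2 - Δ_1) = -24
  1·m_2 + 4·m_3 + 1·m_4 = 6(Δ_3 - Δ_2) = 42
Natural end conditions: m_0 = m_4 = 0.
Forward elimination and back-substitution give m_0 = 0, m_1 = -471/28, m_2 = -33/7, m_3 = 327/28, m_4 = 0.

-4.7143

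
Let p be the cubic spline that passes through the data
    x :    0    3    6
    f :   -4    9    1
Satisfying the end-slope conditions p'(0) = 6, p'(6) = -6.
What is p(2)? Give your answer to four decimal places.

6.4074

With σ_i denoting the second derivative at x_i, h_i = 3, 3, and Δ_i = (y_(i+1) − y_i)/h_i = 13/3, -8/3:
  3·σ_0 + 12·σ_1 + 3·σ_2 = 6(Δ_1 - Δ_0) = -42
Clamped end conditions give two more equations: 2h_0·σ_0 + h_0·σ_1 = 6(Δ_0 - p'(0)) = -10 and h_1·σ_1 + 2h_1·σ_2 = 6(p'(6) - Δ_1) = -20.
Solving the tridiagonal system: σ_0 = -1/6, σ_1 = -3, σ_2 = -11/6.
On [0, 3], p(x) = -4 + 6·x - 1/12·x² - 17/108·x³.
With x = 2: p(2) = 173/27.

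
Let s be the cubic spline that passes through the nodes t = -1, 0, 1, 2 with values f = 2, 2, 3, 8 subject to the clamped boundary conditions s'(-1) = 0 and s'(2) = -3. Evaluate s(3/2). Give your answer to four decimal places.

Write σ_i for s''(x_i). With h_i = 1, 1, 1 and divided differences Δ_i = 0, 1, 5, the continuity of s' gives the tridiagonal system
  1·σ_0 + 4·σ_1 + 1·σ_2 = 6(Δ_1 - Δ_0) = 6
  1·σ_1 + 4·σ_2 + 1·σ_3 = 6(Δ_2 - Δ_1) = 24
Clamped end conditions give two more equations: 2h_0·σ_0 + h_0·σ_1 = 6(Δ_0 - s'(-1)) = 0 and h_2·σ_2 + 2h_2·σ_3 = 6(s'(2) - Δ_2) = -48.
Hence σ_0 = 6/5, σ_1 = -12/5, σ_2 = 72/5, σ_3 = -156/5.
On [1, 2], s(t) = 3 + 27/5·(t - 1) + 36/5·(t - 1)² - 38/5·(t - 1)³.
With (t - 1) = 1/2: s(3/2) = 131/20.

6.5500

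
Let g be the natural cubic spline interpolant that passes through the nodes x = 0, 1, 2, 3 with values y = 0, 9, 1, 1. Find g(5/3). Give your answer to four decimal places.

With m_i denoting the second derivative at x_i, h_i = 1, 1, 1, and Δ_i = (y_(i+1) − y_i)/h_i = 9, -8, 0:
  1·m_0 + 4·m_1 + 1·m_2 = 6(Δ_1 - Δ_0) = -102
  1·m_1 + 4·m_2 + 1·m_3 = 6(Δ_2 - Δ_1) = 48
Natural end conditions: m_0 = m_3 = 0.
Solving: m_0 = 0, m_1 = -152/5, m_2 = 98/5, m_3 = 0.
On [1, 2], g(x) = 9 - 17/15·(x - 1) - 76/5·(x - 1)² + 25/3·(x - 1)³.
With (x - 1) = 2/3: g(5/3) = 1603/405.

3.9580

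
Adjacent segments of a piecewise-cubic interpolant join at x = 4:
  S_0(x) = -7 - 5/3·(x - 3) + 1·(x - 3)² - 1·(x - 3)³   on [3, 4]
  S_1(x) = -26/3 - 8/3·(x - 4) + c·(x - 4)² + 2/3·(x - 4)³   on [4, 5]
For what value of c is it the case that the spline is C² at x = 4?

-2

S_0''(x) = 2 - 6·(x - 3), so S_0''(4) = -4. On the right, S_1''(4) = 2c, so c = -2.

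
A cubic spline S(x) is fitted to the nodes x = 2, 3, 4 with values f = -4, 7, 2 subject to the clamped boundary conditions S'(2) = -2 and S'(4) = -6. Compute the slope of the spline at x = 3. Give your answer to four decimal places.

6.5000

With m_i denoting the second derivative at x_i, h_i = 1, 1, and Δ_i = (y_(i+1) − y_i)/h_i = 11, -5:
  1·m_0 + 4·m_1 + 1·m_2 = 6(Δ_1 - Δ_0) = -96
Clamped end conditions give two more equations: 2h_0·m_0 + h_0·m_1 = 6(Δ_0 - S'(2)) = 78 and h_1·m_1 + 2h_1·m_2 = 6(S'(4) - Δ_1) = -6.
Hence m_0 = 61, m_1 = -44, m_2 = 19.
On [3, 4], S'(x) = b_1 + 2c_1·(x - 3) + 3d_1·(x - 3)² with b_1 = Δ_1 - h_1(2m_1 + m_2)/6 = 13/2, c_1 = m_1/2 = -22, d_1 = (m_2 - m_1)/(6h_1) = 21/2. So S'(3) = 13/2.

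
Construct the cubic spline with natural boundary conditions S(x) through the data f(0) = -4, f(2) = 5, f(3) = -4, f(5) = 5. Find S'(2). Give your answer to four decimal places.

-6.3000

Put M_i = S'' at the i-th knot. Here h = (2, 1, 2) and Δ = (9/2, -9, 9/2), so the interior equations h_(i-1)·M_(i-1) + 2(h_(i-1)+h_i)·M_i + h_i·M_(i+1) = 6(Δ_i − Δ_(i-1)) read
  2·M_0 + 6·M_1 + 1·M_2 = 6(Δ_1 - Δ_0) = -81
  1·M_1 + 6·M_2 + 2·M_3 = 6(Δ_2 - Δ_1) = 81
Natural end conditions: M_0 = M_3 = 0.
Hence M_0 = 0, M_1 = -81/5, M_2 = 81/5, M_3 = 0.
On [2, 3], S'(x) = b_1 + 2c_1·(x - 2) + 3d_1·(x - 2)² with b_1 = Δ_1 - h_1(2M_1 + M_2)/6 = -63/10, c_1 = M_1/2 = -81/10, d_1 = (M_2 - M_1)/(6h_1) = 27/5. So S'(2) = -63/10.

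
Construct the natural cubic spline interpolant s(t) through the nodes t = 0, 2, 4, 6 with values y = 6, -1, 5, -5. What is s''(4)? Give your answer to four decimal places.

Put σ_i = s'' at the i-th knot. Here h = (2, 2, 2) and Δ = (-7/2, 3, -5), so the interior equations h_(i-1)·σ_(i-1) + 2(h_(i-1)+h_i)·σ_i + h_i·σ_(i+1) = 6(Δ_i − Δ_(i-1)) read
  2·σ_0 + 8·σ_1 + 2·σ_2 = 6(Δ_1 - Δ_0) = 39
  2·σ_1 + 8·σ_2 + 2·σ_3 = 6(Δ_2 - Δ_1) = -48
Natural end conditions: σ_0 = σ_3 = 0.
Forward elimination and back-substitution give σ_0 = 0, σ_1 = 34/5, σ_2 = -77/10, σ_3 = 0.

-7.7000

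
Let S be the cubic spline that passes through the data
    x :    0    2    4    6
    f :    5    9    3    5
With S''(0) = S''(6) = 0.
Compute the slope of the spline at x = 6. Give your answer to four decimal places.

Let m_i = S''(x_i). Step sizes h_i = 2, 2, 2; slopes of the chords Δ_i = (y_(i+1) - y_i)/h_i = 2, -3, 1.
  2·m_0 + 8·m_1 + 2·m_2 = 6(Δ_1 - Δ_0) = -30
  2·m_1 + 8·m_2 + 2·m_3 = 6(Δ_2 - Δ_1) = 24
Natural end conditions: m_0 = m_3 = 0.
Forward elimination and back-substitution give m_0 = 0, m_1 = -24/5, m_2 = 21/5, m_3 = 0.
On [4, 6], S'(x) = b_2 + 2c_2·(x - 4) + 3d_2·(x - 4)² with b_2 = Δ_2 - h_2(2m_2 + m_3)/6 = -9/5, c_2 = m_2/2 = 21/10, d_2 = (m_3 - m_2)/(6h_2) = -7/20. So S'(6) = 12/5.

2.4000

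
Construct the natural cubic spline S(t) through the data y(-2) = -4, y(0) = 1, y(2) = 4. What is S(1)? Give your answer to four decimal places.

Let m_i = S''(x_i). Step sizes h_i = 2, 2; slopes of the chords Δ_i = (y_(i+1) - y_i)/h_i = 5/2, 3/2.
  2·m_0 + 8·m_1 + 2·m_2 = 6(Δ_1 - Δ_0) = -6
Natural end conditions: m_0 = m_2 = 0.
Solving the tridiagonal system: m_0 = 0, m_1 = -3/4, m_2 = 0.
On [0, 2], S(t) = 1 + 2·t - 3/8·t² + 1/16·t³.
With t = 1: S(1) = 43/16.

2.6875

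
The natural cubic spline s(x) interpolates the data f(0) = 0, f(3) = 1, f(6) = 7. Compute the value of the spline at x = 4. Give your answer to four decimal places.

Write σ_i for s''(x_i). With h_i = 3, 3 and divided differences Δ_i = 1/3, 2, the continuity of s' gives the tridiagonal system
  3·σ_0 + 12·σ_1 + 3·σ_2 = 6(Δ_1 - Δ_0) = 10
Natural end conditions: σ_0 = σ_2 = 0.
Hence σ_0 = 0, σ_1 = 5/6, σ_2 = 0.
On [3, 6], s(x) = 1 + 7/6·(x - 3) + 5/12·(x - 3)² - 5/108·(x - 3)³.
With (x - 3) = 1: s(4) = 137/54.

2.5370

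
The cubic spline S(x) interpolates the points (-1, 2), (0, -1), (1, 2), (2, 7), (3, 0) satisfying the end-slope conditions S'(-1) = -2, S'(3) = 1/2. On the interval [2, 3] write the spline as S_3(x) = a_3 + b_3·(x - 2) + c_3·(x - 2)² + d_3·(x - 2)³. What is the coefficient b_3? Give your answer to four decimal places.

-3.4196

Let M_i = S''(x_i). Step sizes h_i = 1, 1, 1, 1; slopes of the chords Δ_i = (y_(i+1) - y_i)/h_i = -3, 3, 5, -7.
  1·M_0 + 4·M_1 + 1·M_2 = 6(Δ_1 - Δ_0) = 36
  1·M_1 + 4·M_2 + 1·M_3 = 6(Δ_2 - Δ_1) = 12
  1·M_2 + 4·M_3 + 1·M_4 = 6(Δ_3 - Δ_2) = -72
Clamped end conditions give two more equations: 2h_0·M_0 + h_0·M_1 = 6(Δ_0 - S'(-1)) = -6 and h_3·M_3 + 2h_3·M_4 = 6(S'(3) - Δ_3) = 45.
Solving: M_0 = -415/56, M_1 = 247/28, M_2 = 65/8, M_3 = -821/28, M_4 = 2081/56.
On [2, 3], with S_3(x) = a_3 + b_3·(x - 2) + c_3·(x - 2)² + d_3·(x - 2)³: c_3 = M_3/2 = -821/56, d_3 = (M_4 - M_3)/(6h_3) = 1241/112, b_3 = Δ_3 - h_3(2M_3 + M_4)/6 = -383/112.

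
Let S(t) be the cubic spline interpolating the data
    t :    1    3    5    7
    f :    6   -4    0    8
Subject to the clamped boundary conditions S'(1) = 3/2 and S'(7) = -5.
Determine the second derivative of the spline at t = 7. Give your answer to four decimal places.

-15.1667

Write σ_i for S''(x_i). With h_i = 2, 2, 2 and divided differences Δ_i = -5, 2, 4, the continuity of S' gives the tridiagonal system
  2·σ_0 + 8·σ_1 + 2·σ_2 = 6(Δ_1 - Δ_0) = 42
  2·σ_1 + 8·σ_2 + 2·σ_3 = 6(Δ_2 - Δ_1) = 12
Clamped end conditions give two more equations: 2h_0·σ_0 + h_0·σ_1 = 6(Δ_0 - S'(1)) = -39 and h_2·σ_2 + 2h_2·σ_3 = 6(S'(7) - Δ_2) = -54.
Forward elimination and back-substitution give σ_0 = -41/3, σ_1 = 47/6, σ_2 = 10/3, σ_3 = -91/6.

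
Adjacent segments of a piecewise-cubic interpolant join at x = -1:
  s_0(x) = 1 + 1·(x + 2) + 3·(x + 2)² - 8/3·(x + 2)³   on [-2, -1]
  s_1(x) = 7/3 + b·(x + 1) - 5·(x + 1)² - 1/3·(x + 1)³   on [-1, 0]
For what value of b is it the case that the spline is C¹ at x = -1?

-1

s_0'(x) = 1 + 6·(x + 2) - 8·(x + 2)², so s_0'(-1) = -1. On the right, s_1'(-1) = b, so b = -1.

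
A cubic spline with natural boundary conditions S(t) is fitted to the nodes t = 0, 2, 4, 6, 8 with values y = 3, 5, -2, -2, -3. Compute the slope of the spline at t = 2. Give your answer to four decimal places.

-1.9286

Write M_i for S''(x_i). With h_i = 2, 2, 2, 2 and divided differences Δ_i = 1, -7/2, 0, -1/2, the continuity of S' gives the tridiagonal system
  2·M_0 + 8·M_1 + 2·M_2 = 6(Δ_1 - Δ_0) = -27
  2·M_1 + 8·M_2 + 2·M_3 = 6(Δ_2 - Δ_1) = 21
  2·M_2 + 8·M_3 + 2·M_4 = 6(Δ_3 - Δ_2) = -3
Natural end conditions: M_0 = M_4 = 0.
Solving: M_0 = 0, M_1 = -123/28, M_2 = 57/14, M_3 = -39/28, M_4 = 0.
On [2, 4], S'(t) = b_1 + 2c_1·(t - 2) + 3d_1·(t - 2)² with b_1 = Δ_1 - h_1(2M_1 + M_2)/6 = -27/14, c_1 = M_1/2 = -123/56, d_1 = (M_2 - M_1)/(6h_1) = 79/112. So S'(2) = -27/14.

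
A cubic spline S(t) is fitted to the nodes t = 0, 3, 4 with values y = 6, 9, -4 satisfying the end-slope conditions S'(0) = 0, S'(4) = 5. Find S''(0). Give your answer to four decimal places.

With m_i denoting the second derivative at x_i, h_i = 3, 1, and Δ_i = (y_(i+1) − y_i)/h_i = 1, -13:
  3·m_0 + 8·m_1 + 1·m_2 = 6(Δ_1 - Δ_0) = -84
Clamped end conditions give two more equations: 2h_0·m_0 + h_0·m_1 = 6(Δ_0 - S'(0)) = 6 and h_1·m_1 + 2h_1·m_2 = 6(S'(4) - Δ_1) = 108.
Hence m_0 = 51/4, m_1 = -47/2, m_2 = 263/4.

12.7500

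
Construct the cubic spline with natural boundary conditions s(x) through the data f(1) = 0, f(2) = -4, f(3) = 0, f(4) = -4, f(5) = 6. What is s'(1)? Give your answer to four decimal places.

Let M_i = s''(x_i). Step sizes h_i = 1, 1, 1, 1; slopes of the chords Δ_i = (y_(i+1) - y_i)/h_i = -4, 4, -4, 10.
  1·M_0 + 4·M_1 + 1·M_2 = 6(Δ_1 - Δ_0) = 48
  1·M_1 + 4·M_2 + 1·M_3 = 6(Δ_2 - Δ_1) = -48
  1·M_2 + 4·M_3 + 1·M_4 = 6(Δ_3 - Δ_2) = 84
Natural end conditions: M_0 = M_4 = 0.
Hence M_0 = 0, M_1 = 249/14, M_2 = -162/7, M_3 = 375/14, M_4 = 0.
On [1, 2], s'(x) = b_0 + 2c_0·(x - 1) + 3d_0·(x - 1)² with b_0 = Δ_0 - h_0(2M_0 + M_1)/6 = -195/28, c_0 = M_0/2 = 0, d_0 = (M_1 - M_0)/(6h_0) = 83/28. So s'(1) = -195/28.

-6.9643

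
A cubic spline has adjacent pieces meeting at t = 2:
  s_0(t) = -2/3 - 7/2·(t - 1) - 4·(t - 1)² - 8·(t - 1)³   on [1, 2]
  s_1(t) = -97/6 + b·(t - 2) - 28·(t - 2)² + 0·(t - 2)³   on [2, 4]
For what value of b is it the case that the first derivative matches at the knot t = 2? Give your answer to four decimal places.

-35.5000

s_0'(t) = -7/2 - 8·(t - 1) - 24·(t - 1)², so s_0'(2) = -71/2. On the right, s_1'(2) = b, so b = -71/2.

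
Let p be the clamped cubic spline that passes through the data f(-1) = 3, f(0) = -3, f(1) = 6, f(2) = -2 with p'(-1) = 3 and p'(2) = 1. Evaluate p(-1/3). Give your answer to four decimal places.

Write σ_i for p''(x_i). With h_i = 1, 1, 1 and divided differences Δ_i = -6, 9, -8, the continuity of p' gives the tridiagonal system
  1·σ_0 + 4·σ_1 + 1·σ_2 = 6(Δ_1 - Δ_0) = 90
  1·σ_1 + 4·σ_2 + 1·σ_3 = 6(Δ_2 - Δ_1) = -102
Clamped end conditions give two more equations: 2h_0·σ_0 + h_0·σ_1 = 6(Δ_0 - p'(-1)) = -54 and h_2·σ_2 + 2h_2·σ_3 = 6(p'(2) - Δ_2) = 54.
Solving the tridiagonal system: σ_0 = -764/15, σ_1 = 718/15, σ_2 = -758/15, σ_3 = 784/15.
On [-1, 0], p(t) = 3 + 3·(t + 1) - 382/15·(t + 1)² + 247/15·(t + 1)³.
With (t + 1) = 2/3: p(-1/3) = -583/405.

-1.4395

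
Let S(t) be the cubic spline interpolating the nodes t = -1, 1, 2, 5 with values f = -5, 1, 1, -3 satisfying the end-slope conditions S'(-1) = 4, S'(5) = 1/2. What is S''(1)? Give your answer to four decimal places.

-2.6667

Put σ_i = S'' at the i-th knot. Here h = (2, 1, 3) and Δ = (3, 0, -4/3), so the interior equations h_(i-1)·σ_(i-1) + 2(h_(i-1)+h_i)·σ_i + h_i·σ_(i+1) = 6(Δ_i − Δ_(i-1)) read
  2·σ_0 + 6·σ_1 + 1·σ_2 = 6(Δ_1 - Δ_0) = -18
  1·σ_1 + 8·σ_2 + 3·σ_3 = 6(Δ_2 - Δ_1) = -8
Clamped end conditions give two more equations: 2h_0·σ_0 + h_0·σ_1 = 6(Δ_0 - S'(-1)) = -6 and h_2·σ_2 + 2h_2·σ_3 = 6(S'(5) - Δ_2) = 11.
Solving the tridiagonal system: σ_0 = -1/6, σ_1 = -8/3, σ_2 = -5/3, σ_3 = 8/3.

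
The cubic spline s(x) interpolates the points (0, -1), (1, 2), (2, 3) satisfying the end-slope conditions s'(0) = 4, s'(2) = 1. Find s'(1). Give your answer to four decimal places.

1.7500

Put m_i = s'' at the i-th knot. Here h = (1, 1) and Δ = (3, 1), so the interior equations h_(i-1)·m_(i-1) + 2(h_(i-1)+h_i)·m_i + h_i·m_(i+1) = 6(Δ_i − Δ_(i-1)) read
  1·m_0 + 4·m_1 + 1·m_2 = 6(Δ_1 - Δ_0) = -12
Clamped end conditions give two more equations: 2h_0·m_0 + h_0·m_1 = 6(Δ_0 - s'(0)) = -6 and h_1·m_1 + 2h_1·m_2 = 6(s'(2) - Δ_1) = 0.
Solving: m_0 = -3/2, m_1 = -3, m_2 = 3/2.
On [1, 2], s'(x) = b_1 + 2c_1·(x - 1) + 3d_1·(x - 1)² with b_1 = Δ_1 - h_1(2m_1 + m_2)/6 = 7/4, c_1 = m_1/2 = -3/2, d_1 = (m_2 - m_1)/(6h_1) = 3/4. So s'(1) = 7/4.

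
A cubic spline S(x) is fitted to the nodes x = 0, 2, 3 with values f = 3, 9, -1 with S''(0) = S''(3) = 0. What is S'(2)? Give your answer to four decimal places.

Write σ_i for S''(x_i). With h_i = 2, 1 and divided differences Δ_i = 3, -10, the continuity of S' gives the tridiagonal system
  2·σ_0 + 6·σ_1 + 1·σ_2 = 6(Δ_1 - Δ_0) = -78
Natural end conditions: σ_0 = σ_2 = 0.
Hence σ_0 = 0, σ_1 = -13, σ_2 = 0.
On [2, 3], S'(x) = b_1 + 2c_1·(x - 2) + 3d_1·(x - 2)² with b_1 = Δ_1 - h_1(2σ_1 + σ_2)/6 = -17/3, c_1 = σ_1/2 = -13/2, d_1 = (σ_2 - σ_1)/(6h_1) = 13/6. So S'(2) = -17/3.

-5.6667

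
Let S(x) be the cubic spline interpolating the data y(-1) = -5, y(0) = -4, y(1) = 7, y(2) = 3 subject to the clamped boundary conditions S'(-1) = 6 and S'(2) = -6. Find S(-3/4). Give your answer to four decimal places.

-4.2906

Let M_i = S''(x_i). Step sizes h_i = 1, 1, 1; slopes of the chords Δ_i = (y_(i+1) - y_i)/h_i = 1, 11, -4.
  1·M_0 + 4·M_1 + 1·M_2 = 6(Δ_1 - Δ_0) = 60
  1·M_1 + 4·M_2 + 1·M_3 = 6(Δ_2 - Δ_1) = -90
Clamped end conditions give two more equations: 2h_0·M_0 + h_0·M_1 = 6(Δ_0 - S'(-1)) = -30 and h_2·M_2 + 2h_2·M_3 = 6(S'(2) - Δ_2) = -12.
Solving the tridiagonal system: M_0 = -152/5, M_1 = 154/5, M_2 = -164/5, M_3 = 52/5.
On [-1, 0], S(x) = -5 + 6·(x + 1) - 76/5·(x + 1)² + 51/5·(x + 1)³.
With (x + 1) = 1/4: S(-3/4) = -1373/320.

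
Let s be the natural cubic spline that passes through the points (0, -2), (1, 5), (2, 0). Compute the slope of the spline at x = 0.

Put m_i = s'' at the i-th knot. Here h = (1, 1) and Δ = (7, -5), so the interior equations h_(i-1)·m_(i-1) + 2(h_(i-1)+h_i)·m_i + h_i·m_(i+1) = 6(Δ_i − Δ_(i-1)) read
  1·m_0 + 4·m_1 + 1·m_2 = 6(Δ_1 - Δ_0) = -72
Natural end conditions: m_0 = m_2 = 0.
Solving the tridiagonal system: m_0 = 0, m_1 = -18, m_2 = 0.
On [0, 1], s'(x) = b_0 + 2c_0·x + 3d_0·x² with b_0 = Δ_0 - h_0(2m_0 + m_1)/6 = 10, c_0 = m_0/2 = 0, d_0 = (m_1 - m_0)/(6h_0) = -3. So s'(0) = 10.

10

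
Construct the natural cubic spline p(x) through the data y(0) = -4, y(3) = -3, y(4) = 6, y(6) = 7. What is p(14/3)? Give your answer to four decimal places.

8.7499

Write M_i for p''(x_i). With h_i = 3, 1, 2 and divided differences Δ_i = 1/3, 9, 1/2, the continuity of p' gives the tridiagonal system
  3·M_0 + 8·M_1 + 1·M_2 = 6(Δ_1 - Δ_0) = 52
  1·M_1 + 6·M_2 + 2·M_3 = 6(Δ_2 - Δ_1) = -51
Natural end conditions: M_0 = M_3 = 0.
Solving the tridiagonal system: M_0 = 0, M_1 = 363/47, M_2 = -460/47, M_3 = 0.
On [4, 6], p(x) = 6 + 1981/282·(x - 4) - 230/47·(x - 4)² + 115/141·(x - 4)³.
With (x - 4) = 2/3: p(14/3) = 33311/3807.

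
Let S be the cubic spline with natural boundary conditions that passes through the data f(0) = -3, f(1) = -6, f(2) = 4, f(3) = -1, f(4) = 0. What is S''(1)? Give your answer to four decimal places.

Put M_i = S'' at the i-th knot. Here h = (1, 1, 1, 1) and Δ = (-3, 10, -5, 1), so the interior equations h_(i-1)·M_(i-1) + 2(h_(i-1)+h_i)·M_i + h_i·M_(i+1) = 6(Δ_i − Δ_(i-1)) read
  1·M_0 + 4·M_1 + 1·M_2 = 6(Δ_1 - Δ_0) = 78
  1·M_1 + 4·M_2 + 1·M_3 = 6(Δ_2 - Δ_1) = -90
  1·M_2 + 4·M_3 + 1·M_4 = 6(Δ_3 - Δ_2) = 36
Natural end conditions: M_0 = M_4 = 0.
Hence M_0 = 0, M_1 = 783/28, M_2 = -237/7, M_3 = 489/28, M_4 = 0.

27.9643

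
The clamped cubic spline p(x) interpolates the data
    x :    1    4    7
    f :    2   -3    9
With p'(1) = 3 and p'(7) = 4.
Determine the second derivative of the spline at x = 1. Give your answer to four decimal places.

Write m_i for p''(x_i). With h_i = 3, 3 and divided differences Δ_i = -5/3, 4, the continuity of p' gives the tridiagonal system
  3·m_0 + 12·m_1 + 3·m_2 = 6(Δ_1 - Δ_0) = 34
Clamped end conditions give two more equations: 2h_0·m_0 + h_0·m_1 = 6(Δ_0 - p'(1)) = -28 and h_1·m_1 + 2h_1·m_2 = 6(p'(7) - Δ_1) = 0.
Forward elimination and back-substitution give m_0 = -22/3, m_1 = 16/3, m_2 = -8/3.

-7.3333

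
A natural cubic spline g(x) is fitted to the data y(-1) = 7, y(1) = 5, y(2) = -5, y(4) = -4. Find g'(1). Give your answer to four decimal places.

-8.3714

Write M_i for g''(x_i). With h_i = 2, 1, 2 and divided differences Δ_i = -1, -10, 1/2, the continuity of g' gives the tridiagonal system
  2·M_0 + 6·M_1 + 1·M_2 = 6(Δ_1 - Δ_0) = -54
  1·M_1 + 6·M_2 + 2·M_3 = 6(Δ_2 - Δ_1) = 63
Natural end conditions: M_0 = M_3 = 0.
Hence M_0 = 0, M_1 = -387/35, M_2 = 432/35, M_3 = 0.
On [1, 2], g'(x) = b_1 + 2c_1·(x - 1) + 3d_1·(x - 1)² with b_1 = Δ_1 - h_1(2M_1 + M_2)/6 = -293/35, c_1 = M_1/2 = -387/70, d_1 = (M_2 - M_1)/(6h_1) = 39/10. So g'(1) = -293/35.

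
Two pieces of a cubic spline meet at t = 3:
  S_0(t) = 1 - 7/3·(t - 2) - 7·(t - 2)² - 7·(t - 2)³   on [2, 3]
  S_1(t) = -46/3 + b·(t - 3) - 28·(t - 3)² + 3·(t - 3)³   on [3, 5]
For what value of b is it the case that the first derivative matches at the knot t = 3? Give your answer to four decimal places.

-37.3333

S_0'(t) = -7/3 - 14·(t - 2) - 21·(t - 2)², so S_0'(3) = -112/3. On the right, S_1'(3) = b, so b = -112/3.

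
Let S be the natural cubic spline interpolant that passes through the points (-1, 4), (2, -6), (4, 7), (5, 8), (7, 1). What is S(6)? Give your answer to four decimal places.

5.3160

Let σ_i = S''(x_i). Step sizes h_i = 3, 2, 1, 2; slopes of the chords Δ_i = (y_(i+1) - y_i)/h_i = -10/3, 13/2, 1, -7/2.
  3·σ_0 + 10·σ_1 + 2·σ_2 = 6(Δ_1 - Δ_0) = 59
  2·σ_1 + 6·σ_2 + 1·σ_3 = 6(Δ_2 - Δ_1) = -33
  1·σ_2 + 6·σ_3 + 2·σ_4 = 6(Δ_3 - Δ_2) = -27
Natural end conditions: σ_0 = σ_4 = 0.
Solving: σ_0 = 0, σ_1 = 2407/326, σ_2 = -1209/163, σ_3 = -532/163, σ_4 = 0.
On [5, 7], S(x) = 8 - 1295/978·(x - 5) - 266/163·(x - 5)² + 133/489·(x - 5)³.
With (x - 5) = 1: S(6) = 1733/326.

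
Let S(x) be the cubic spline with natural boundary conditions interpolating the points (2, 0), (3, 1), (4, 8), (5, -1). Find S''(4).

-28

Put m_i = S'' at the i-th knot. Here h = (1, 1, 1) and Δ = (1, 7, -9), so the interior equations h_(i-1)·m_(i-1) + 2(h_(i-1)+h_i)·m_i + h_i·m_(i+1) = 6(Δ_i − Δ_(i-1)) read
  1·m_0 + 4·m_1 + 1·m_2 = 6(Δ_1 - Δ_0) = 36
  1·m_1 + 4·m_2 + 1·m_3 = 6(Δ_2 - Δ_1) = -96
Natural end conditions: m_0 = m_3 = 0.
Forward elimination and back-substitution give m_0 = 0, m_1 = 16, m_2 = -28, m_3 = 0.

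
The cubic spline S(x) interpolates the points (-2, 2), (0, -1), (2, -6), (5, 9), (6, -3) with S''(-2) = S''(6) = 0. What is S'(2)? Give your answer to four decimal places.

3.1530

Write M_i for S''(x_i). With h_i = 2, 2, 3, 1 and divided differences Δ_i = -3/2, -5/2, 5, -12, the continuity of S' gives the tridiagonal system
  2·M_0 + 8·M_1 + 2·M_2 = 6(Δ_1 - Δ_0) = -6
  2·M_1 + 10·M_2 + 3·M_3 = 6(Δ_2 - Δ_1) = 45
  3·M_2 + 8·M_3 + 1·M_4 = 6(Δ_3 - Δ_2) = -102
Natural end conditions: M_0 = M_4 = 0.
Hence M_0 = 0, M_1 = -879/268, M_2 = 678/67, M_3 = -2217/134, M_4 = 0.
On [2, 5], S'(x) = b_2 + 2c_2·(x - 2) + 3d_2·(x - 2)² with b_2 = Δ_2 - h_2(2M_2 + M_3)/6 = 845/268, c_2 = M_2/2 = 339/67, d_2 = (M_3 - M_2)/(6h_2) = -397/268. So S'(2) = 845/268.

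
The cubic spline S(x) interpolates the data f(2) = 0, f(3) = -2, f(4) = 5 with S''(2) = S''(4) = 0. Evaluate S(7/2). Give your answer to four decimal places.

0.6563

With M_i denoting the second derivative at x_i, h_i = 1, 1, and Δ_i = (y_(i+1) − y_i)/h_i = -2, 7:
  1·M_0 + 4·M_1 + 1·M_2 = 6(Δ_1 - Δ_0) = 54
Natural end conditions: M_0 = M_2 = 0.
Hence M_0 = 0, M_1 = 27/2, M_2 = 0.
On [3, 4], S(x) = -2 + 5/2·(x - 3) + 27/4·(x - 3)² - 9/4·(x - 3)³.
With (x - 3) = 1/2: S(7/2) = 21/32.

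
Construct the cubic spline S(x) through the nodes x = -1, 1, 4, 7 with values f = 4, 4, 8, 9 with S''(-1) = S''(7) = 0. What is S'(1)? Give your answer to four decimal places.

Write M_i for S''(x_i). With h_i = 2, 3, 3 and divided differences Δ_i = 0, 4/3, 1/3, the continuity of S' gives the tridiagonal system
  2·M_0 + 10·M_1 + 3·M_2 = 6(Δ_1 - Δ_0) = 8
  3·M_1 + 12·M_2 + 3·M_3 = 6(Δ_2 - Δ_1) = -6
Natural end conditions: M_0 = M_3 = 0.
Solving the tridiagonal system: M_0 = 0, M_1 = 38/37, M_2 = -28/37, M_3 = 0.
On [1, 4], S'(x) = b_1 + 2c_1·(x - 1) + 3d_1·(x - 1)² with b_1 = Δ_1 - h_1(2M_1 + M_2)/6 = 76/111, c_1 = M_1/2 = 19/37, d_1 = (M_2 - M_1)/(6h_1) = -11/111. So S'(1) = 76/111.

0.6847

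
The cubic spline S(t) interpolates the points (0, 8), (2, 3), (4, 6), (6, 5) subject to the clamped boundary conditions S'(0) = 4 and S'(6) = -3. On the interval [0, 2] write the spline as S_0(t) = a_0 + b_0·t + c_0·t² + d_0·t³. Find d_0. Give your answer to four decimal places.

Write σ_i for S''(x_i). With h_i = 2, 2, 2 and divided differences Δ_i = -5/2, 3/2, -1/2, the continuity of S' gives the tridiagonal system
  2·σ_0 + 8·σ_1 + 2·σ_2 = 6(Δ_1 - Δ_0) = 24
  2·σ_1 + 8·σ_2 + 2·σ_3 = 6(Δ_2 - Δ_1) = -12
Clamped end conditions give two more equations: 2h_0·σ_0 + h_0·σ_1 = 6(Δ_0 - S'(0)) = -39 and h_2·σ_2 + 2h_2·σ_3 = 6(S'(6) - Δ_2) = -15.
Solving: σ_0 = -397/30, σ_1 = 209/30, σ_2 = -79/30, σ_3 = -73/30.
On [0, 2], with S_0(t) = a_0 + b_0·t + c_0·t² + d_0·t³: c_0 = σ_0/2 = -397/60, d_0 = (σ_1 - σ_0)/(6h_0) = 101/60, b_0 = Δ_0 - h_0(2σ_0 + σ_1)/6 = 4.

1.6833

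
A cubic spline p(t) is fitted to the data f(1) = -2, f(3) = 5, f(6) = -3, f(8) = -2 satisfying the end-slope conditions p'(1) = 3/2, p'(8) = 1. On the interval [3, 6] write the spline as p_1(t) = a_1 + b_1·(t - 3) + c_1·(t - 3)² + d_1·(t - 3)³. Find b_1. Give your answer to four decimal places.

Let M_i = p''(x_i). Step sizes h_i = 2, 3, 2; slopes of the chords Δ_i = (y_(i+1) - y_i)/h_i = 7/2, -8/3, 1/2.
  2·M_0 + 10·M_1 + 3·M_2 = 6(Δ_1 - Δ_0) = -37
  3·M_1 + 10·M_2 + 2·M_3 = 6(Δ_2 - Δ_1) = 19
Clamped end conditions give two more equations: 2h_0·M_0 + h_0·M_1 = 6(Δ_0 - p'(1)) = 12 and h_2·M_2 + 2h_2·M_3 = 6(p'(8) - Δ_2) = 3.
Solving: M_0 = 581/96, M_1 = -293/48, M_2 = 191/48, M_3 = -119/96.
On [3, 6], with p_1(t) = a_1 + b_1·(t - 3) + c_1·(t - 3)² + d_1·(t - 3)³: c_1 = M_1/2 = -293/96, d_1 = (M_2 - M_1)/(6h_1) = 121/216, b_1 = Δ_1 - h_1(2M_1 + M_2)/6 = 139/96.

1.4479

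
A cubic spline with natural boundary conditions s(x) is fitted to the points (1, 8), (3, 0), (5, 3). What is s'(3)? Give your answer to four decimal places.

-1.2500

Write M_i for s''(x_i). With h_i = 2, 2 and divided differences Δ_i = -4, 3/2, the continuity of s' gives the tridiagonal system
  2·M_0 + 8·M_1 + 2·M_2 = 6(Δ_1 - Δ_0) = 33
Natural end conditions: M_0 = M_2 = 0.
Solving: M_0 = 0, M_1 = 33/8, M_2 = 0.
On [3, 5], s'(x) = b_1 + 2c_1·(x - 3) + 3d_1·(x - 3)² with b_1 = Δ_1 - h_1(2M_1 + M_2)/6 = -5/4, c_1 = M_1/2 = 33/16, d_1 = (M_2 - M_1)/(6h_1) = -11/32. So s'(3) = -5/4.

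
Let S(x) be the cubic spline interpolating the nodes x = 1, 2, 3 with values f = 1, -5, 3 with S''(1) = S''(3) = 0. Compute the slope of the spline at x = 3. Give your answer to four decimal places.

11.5000

Write M_i for S''(x_i). With h_i = 1, 1 and divided differences Δ_i = -6, 8, the continuity of S' gives the tridiagonal system
  1·M_0 + 4·M_1 + 1·M_2 = 6(Δ_1 - Δ_0) = 84
Natural end conditions: M_0 = M_2 = 0.
Hence M_0 = 0, M_1 = 21, M_2 = 0.
On [2, 3], S'(x) = b_1 + 2c_1·(x - 2) + 3d_1·(x - 2)² with b_1 = Δ_1 - h_1(2M_1 + M_2)/6 = 1, c_1 = M_1/2 = 21/2, d_1 = (M_2 - M_1)/(6h_1) = -7/2. So S'(3) = 23/2.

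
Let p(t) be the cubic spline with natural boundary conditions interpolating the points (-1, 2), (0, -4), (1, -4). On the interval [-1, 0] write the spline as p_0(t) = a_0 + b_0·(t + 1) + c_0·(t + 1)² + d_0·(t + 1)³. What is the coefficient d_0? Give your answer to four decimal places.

Write M_i for p''(x_i). With h_i = 1, 1 and divided differences Δ_i = -6, 0, the continuity of p' gives the tridiagonal system
  1·M_0 + 4·M_1 + 1·M_2 = 6(Δ_1 - Δ_0) = 36
Natural end conditions: M_0 = M_2 = 0.
Forward elimination and back-substitution give M_0 = 0, M_1 = 9, M_2 = 0.
On [-1, 0], with p_0(t) = a_0 + b_0·(t + 1) + c_0·(t + 1)² + d_0·(t + 1)³: c_0 = M_0/2 = 0, d_0 = (M_1 - M_0)/(6h_0) = 3/2, b_0 = Δ_0 - h_0(2M_0 + M_1)/6 = -15/2.

1.5000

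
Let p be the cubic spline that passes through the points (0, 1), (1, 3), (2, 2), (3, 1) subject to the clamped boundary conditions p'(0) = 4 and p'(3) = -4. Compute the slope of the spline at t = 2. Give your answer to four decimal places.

-0.4667

With m_i denoting the second derivative at x_i, h_i = 1, 1, 1, and Δ_i = (y_(i+1) − y_i)/h_i = 2, -1, -1:
  1·m_0 + 4·m_1 + 1·m_2 = 6(Δ_1 - Δ_0) = -18
  1·m_1 + 4·m_2 + 1·m_3 = 6(Δ_2 - Δ_1) = 0
Clamped end conditions give two more equations: 2h_0·m_0 + h_0·m_1 = 6(Δ_0 - p'(0)) = -12 and h_2·m_2 + 2h_2·m_3 = 6(p'(3) - Δ_2) = -18.
Solving the tridiagonal system: m_0 = -56/15, m_1 = -68/15, m_2 = 58/15, m_3 = -164/15.
On [2, 3], p'(t) = b_2 + 2c_2·(t - 2) + 3d_2·(t - 2)² with b_2 = Δ_2 - h_2(2m_2 + m_3)/6 = -7/15, c_2 = m_2/2 = 29/15, d_2 = (m_3 - m_2)/(6h_2) = -37/15. So p'(2) = -7/15.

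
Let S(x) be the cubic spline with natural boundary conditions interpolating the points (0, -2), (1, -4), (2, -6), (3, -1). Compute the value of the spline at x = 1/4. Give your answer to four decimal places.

Let M_i = S''(x_i). Step sizes h_i = 1, 1, 1; slopes of the chords Δ_i = (y_(i+1) - y_i)/h_i = -2, -2, 5.
  1·M_0 + 4·M_1 + 1·M_2 = 6(Δ_1 - Δ_0) = 0
  1·M_1 + 4·M_2 + 1·M_3 = 6(Δ_2 - Δ_1) = 42
Natural end conditions: M_0 = M_3 = 0.
Hence M_0 = 0, M_1 = -14/5, M_2 = 56/5, M_3 = 0.
On [0, 1], S(x) = -2 - 23/15·x + 0·x² - 7/15·x³.
With x = 1/4: S(1/4) = -153/64.

-2.3906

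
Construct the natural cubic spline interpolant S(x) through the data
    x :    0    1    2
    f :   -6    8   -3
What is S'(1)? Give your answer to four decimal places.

1.5000

With m_i denoting the second derivative at x_i, h_i = 1, 1, and Δ_i = (y_(i+1) − y_i)/h_i = 14, -11:
  1·m_0 + 4·m_1 + 1·m_2 = 6(Δ_1 - Δ_0) = -150
Natural end conditions: m_0 = m_2 = 0.
Solving: m_0 = 0, m_1 = -75/2, m_2 = 0.
On [1, 2], S'(x) = b_1 + 2c_1·(x - 1) + 3d_1·(x - 1)² with b_1 = Δ_1 - h_1(2m_1 + m_2)/6 = 3/2, c_1 = m_1/2 = -75/4, d_1 = (m_2 - m_1)/(6h_1) = 25/4. So S'(1) = 3/2.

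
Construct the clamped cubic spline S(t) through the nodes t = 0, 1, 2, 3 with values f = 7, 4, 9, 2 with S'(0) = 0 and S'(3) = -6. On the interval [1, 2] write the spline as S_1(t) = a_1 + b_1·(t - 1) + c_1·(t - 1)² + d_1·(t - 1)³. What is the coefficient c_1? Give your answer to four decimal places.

Put M_i = S'' at the i-th knot. Here h = (1, 1, 1) and Δ = (-3, 5, -7), so the interior equations h_(i-1)·M_(i-1) + 2(h_(i-1)+h_i)·M_i + h_i·M_(i+1) = 6(Δ_i − Δ_(i-1)) read
  1·M_0 + 4·M_1 + 1·M_2 = 6(Δ_1 - Δ_0) = 48
  1·M_1 + 4·M_2 + 1·M_3 = 6(Δ_2 - Δ_1) = -72
Clamped end conditions give two more equations: 2h_0·M_0 + h_0·M_1 = 6(Δ_0 - S'(0)) = -18 and h_2·M_2 + 2h_2·M_3 = 6(S'(3) - Δ_2) = 6.
Solving the tridiagonal system: M_0 = -106/5, M_1 = 122/5, M_2 = -142/5, M_3 = 86/5.
On [1, 2], with S_1(t) = a_1 + b_1·(t - 1) + c_1·(t - 1)² + d_1·(t - 1)³: c_1 = M_1/2 = 61/5, d_1 = (M_2 - M_1)/(6h_1) = -44/5, b_1 = Δ_1 - h_1(2M_1 + M_2)/6 = 8/5.

12.2000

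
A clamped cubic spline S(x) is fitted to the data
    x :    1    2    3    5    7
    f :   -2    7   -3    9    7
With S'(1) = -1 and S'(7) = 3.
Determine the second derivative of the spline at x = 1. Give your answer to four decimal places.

Write σ_i for S''(x_i). With h_i = 1, 1, 2, 2 and divided differences Δ_i = 9, -10, 6, -1, the continuity of S' gives the tridiagonal system
  1·σ_0 + 4·σ_1 + 1·σ_2 = 6(Δ_1 - Δ_0) = -114
  1·σ_1 + 6·σ_2 + 2·σ_3 = 6(Δ_2 - Δ_1) = 96
  2·σ_2 + 8·σ_3 + 2·σ_4 = 6(Δ_3 - Δ_2) = -42
Clamped end conditions give two more equations: 2h_0·σ_0 + h_0·σ_1 = 6(Δ_0 - S'(1)) = 60 and h_3·σ_3 + 2h_3·σ_4 = 6(S'(7) - Δ_3) = 24.
Solving: σ_0 = 1151/21, σ_1 = -1042/21, σ_2 = 89/3, σ_3 = -340/21, σ_4 = 296/21.

54.8095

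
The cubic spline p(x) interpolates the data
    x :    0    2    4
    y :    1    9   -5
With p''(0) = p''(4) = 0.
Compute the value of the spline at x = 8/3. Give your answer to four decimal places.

6.3704

Write m_i for p''(x_i). With h_i = 2, 2 and divided differences Δ_i = 4, -7, the continuity of p' gives the tridiagonal system
  2·m_0 + 8·m_1 + 2·m_2 = 6(Δ_1 - Δ_0) = -66
Natural end conditions: m_0 = m_2 = 0.
Forward elimination and back-substitution give m_0 = 0, m_1 = -33/4, m_2 = 0.
On [2, 4], p(x) = 9 - 3/2·(x - 2) - 33/8·(x - 2)² + 11/16·(x - 2)³.
With (x - 2) = 2/3: p(8/3) = 172/27.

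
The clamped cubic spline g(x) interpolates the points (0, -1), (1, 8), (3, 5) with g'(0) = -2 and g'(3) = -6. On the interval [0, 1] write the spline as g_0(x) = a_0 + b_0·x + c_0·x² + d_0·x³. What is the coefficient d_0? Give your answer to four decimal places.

-10.0833

With M_i denoting the second derivative at x_i, h_i = 1, 2, and Δ_i = (y_(i+1) − y_i)/h_i = 9, -3/2:
  1·M_0 + 6·M_1 + 2·M_2 = 6(Δ_1 - Δ_0) = -63
Clamped end conditions give two more equations: 2h_0·M_0 + h_0·M_1 = 6(Δ_0 - g'(0)) = 66 and h_1·M_1 + 2h_1·M_2 = 6(g'(3) - Δ_1) = -27.
Forward elimination and back-substitution give M_0 = 253/6, M_1 = -55/3, M_2 = 29/12.
On [0, 1], with g_0(x) = a_0 + b_0·x + c_0·x² + d_0·x³: c_0 = M_0/2 = 253/12, d_0 = (M_1 - M_0)/(6h_0) = -121/12, b_0 = Δ_0 - h_0(2M_0 + M_1)/6 = -2.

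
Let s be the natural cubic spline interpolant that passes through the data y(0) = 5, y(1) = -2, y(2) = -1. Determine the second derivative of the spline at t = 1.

Let m_i = s''(x_i). Step sizes h_i = 1, 1; slopes of the chords Δ_i = (y_(i+1) - y_i)/h_i = -7, 1.
  1·m_0 + 4·m_1 + 1·m_2 = 6(Δ_1 - Δ_0) = 48
Natural end conditions: m_0 = m_2 = 0.
Solving: m_0 = 0, m_1 = 12, m_2 = 0.

12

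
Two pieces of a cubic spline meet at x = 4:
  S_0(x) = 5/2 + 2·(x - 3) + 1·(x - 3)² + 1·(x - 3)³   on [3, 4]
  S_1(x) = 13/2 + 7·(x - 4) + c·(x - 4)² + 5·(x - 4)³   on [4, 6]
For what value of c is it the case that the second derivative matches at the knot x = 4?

S_0''(x) = 2 + 6·(x - 3), so S_0''(4) = 8. On the right, S_1''(4) = 2c, so c = 4.

4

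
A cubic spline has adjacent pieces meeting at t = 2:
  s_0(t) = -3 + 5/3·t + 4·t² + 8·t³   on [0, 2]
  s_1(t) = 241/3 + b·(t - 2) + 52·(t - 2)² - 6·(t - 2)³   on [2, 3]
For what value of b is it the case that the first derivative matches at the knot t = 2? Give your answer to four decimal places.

113.6667

s_0'(t) = 5/3 + 8·t + 24·t², so s_0'(2) = 341/3. On the right, s_1'(2) = b, so b = 341/3.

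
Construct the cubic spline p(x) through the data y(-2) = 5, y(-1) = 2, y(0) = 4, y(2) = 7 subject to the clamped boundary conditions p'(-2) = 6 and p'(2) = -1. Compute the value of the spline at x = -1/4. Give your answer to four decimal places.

2.9727

Put σ_i = p'' at the i-th knot. Here h = (1, 1, 2) and Δ = (-3, 2, 3/2), so the interior equations h_(i-1)·σ_(i-1) + 2(h_(i-1)+h_i)·σ_i + h_i·σ_(i+1) = 6(Δ_i − Δ_(i-1)) read
  1·σ_0 + 4·σ_1 + 1·σ_2 = 6(Δ_1 - Δ_0) = 30
  1·σ_1 + 6·σ_2 + 2·σ_3 = 6(Δ_2 - Δ_1) = -3
Clamped end conditions give two more equations: 2h_0·σ_0 + h_0·σ_1 = 6(Δ_0 - p'(-2)) = -54 and h_2·σ_2 + 2h_2·σ_3 = 6(p'(2) - Δ_2) = -15.
Solving: σ_0 = -71/2, σ_1 = 17, σ_2 = -5/2, σ_3 = -5/2.
On [-1, 0], p(x) = 2 - 13/4·(x + 1) + 17/2·(x + 1)² - 13/4·(x + 1)³.
With (x + 1) = 3/4: p(-1/4) = 761/256.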